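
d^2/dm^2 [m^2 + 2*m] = 2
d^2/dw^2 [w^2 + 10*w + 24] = 2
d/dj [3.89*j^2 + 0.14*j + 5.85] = 7.78*j + 0.14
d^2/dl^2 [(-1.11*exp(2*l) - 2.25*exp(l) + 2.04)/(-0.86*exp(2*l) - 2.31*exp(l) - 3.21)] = (-0.541025999999999*exp(4*l) - 16.838979*exp(3*l) - 24.733809*exp(2*l) + 40.707081*exp(l) + 38.311029)*exp(l)/(0.636056*exp(6*l) + 5.125428*exp(5*l) + 20.889486*exp(4*l) + 50.588307*exp(3*l) + 77.971221*exp(2*l) + 71.407413*exp(l) + 33.076161)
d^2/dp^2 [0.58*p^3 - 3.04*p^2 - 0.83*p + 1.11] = 3.48*p - 6.08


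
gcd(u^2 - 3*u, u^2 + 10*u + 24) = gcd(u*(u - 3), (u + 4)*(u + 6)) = 1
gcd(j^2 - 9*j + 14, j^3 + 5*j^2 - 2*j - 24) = j - 2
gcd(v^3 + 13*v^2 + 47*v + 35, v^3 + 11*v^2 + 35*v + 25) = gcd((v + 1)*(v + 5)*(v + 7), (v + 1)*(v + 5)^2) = v^2 + 6*v + 5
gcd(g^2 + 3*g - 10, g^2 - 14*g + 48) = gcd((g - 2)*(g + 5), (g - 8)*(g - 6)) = 1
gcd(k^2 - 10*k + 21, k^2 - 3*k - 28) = k - 7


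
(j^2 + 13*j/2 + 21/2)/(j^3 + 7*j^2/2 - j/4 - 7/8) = 4*(j + 3)/(4*j^2 - 1)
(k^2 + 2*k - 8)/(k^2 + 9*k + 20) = (k - 2)/(k + 5)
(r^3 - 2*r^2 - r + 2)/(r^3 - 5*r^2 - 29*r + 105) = (r^3 - 2*r^2 - r + 2)/(r^3 - 5*r^2 - 29*r + 105)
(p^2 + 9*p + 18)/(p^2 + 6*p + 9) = (p + 6)/(p + 3)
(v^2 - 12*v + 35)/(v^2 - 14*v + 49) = (v - 5)/(v - 7)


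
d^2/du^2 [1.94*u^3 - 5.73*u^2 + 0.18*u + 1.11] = 11.64*u - 11.46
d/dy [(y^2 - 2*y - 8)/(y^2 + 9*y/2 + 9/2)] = 2*(13*y^2 + 50*y + 54)/(4*y^4 + 36*y^3 + 117*y^2 + 162*y + 81)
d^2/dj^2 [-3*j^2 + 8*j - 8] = -6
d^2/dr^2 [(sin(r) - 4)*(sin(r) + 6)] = -2*sin(r) + 2*cos(2*r)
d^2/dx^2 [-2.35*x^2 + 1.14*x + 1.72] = -4.70000000000000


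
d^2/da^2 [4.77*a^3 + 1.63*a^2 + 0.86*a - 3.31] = 28.62*a + 3.26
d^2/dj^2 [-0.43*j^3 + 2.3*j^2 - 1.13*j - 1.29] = 4.6 - 2.58*j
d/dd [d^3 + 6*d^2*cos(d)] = 3*d*(-2*d*sin(d) + d + 4*cos(d))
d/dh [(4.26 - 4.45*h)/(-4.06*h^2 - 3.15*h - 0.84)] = (-18.067*h^2 + 34.5912*h + 17.157)/(16.4836*h^4 + 25.578*h^3 + 16.7433*h^2 + 5.292*h + 0.7056)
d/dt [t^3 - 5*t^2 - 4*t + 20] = 3*t^2 - 10*t - 4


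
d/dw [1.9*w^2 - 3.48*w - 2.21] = 3.8*w - 3.48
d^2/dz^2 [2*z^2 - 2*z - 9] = 4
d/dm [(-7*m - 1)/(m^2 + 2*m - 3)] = (7*m^2 + 2*m + 23)/(m^4 + 4*m^3 - 2*m^2 - 12*m + 9)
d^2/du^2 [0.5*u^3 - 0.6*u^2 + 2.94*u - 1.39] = 3.0*u - 1.2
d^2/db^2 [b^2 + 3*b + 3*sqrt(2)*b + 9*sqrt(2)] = 2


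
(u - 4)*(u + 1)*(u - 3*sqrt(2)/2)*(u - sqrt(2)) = u^4 - 5*sqrt(2)*u^3/2 - 3*u^3 - u^2 + 15*sqrt(2)*u^2/2 - 9*u + 10*sqrt(2)*u - 12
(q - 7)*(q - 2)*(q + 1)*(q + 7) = q^4 - q^3 - 51*q^2 + 49*q + 98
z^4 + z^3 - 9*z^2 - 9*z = z*(z - 3)*(z + 1)*(z + 3)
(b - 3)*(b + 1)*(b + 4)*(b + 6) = b^4 + 8*b^3 + b^2 - 78*b - 72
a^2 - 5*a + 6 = (a - 3)*(a - 2)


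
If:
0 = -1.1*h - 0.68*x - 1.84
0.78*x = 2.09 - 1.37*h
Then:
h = 38.81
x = -65.49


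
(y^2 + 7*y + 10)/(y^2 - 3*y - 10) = (y + 5)/(y - 5)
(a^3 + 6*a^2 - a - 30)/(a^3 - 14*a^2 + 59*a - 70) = (a^2 + 8*a + 15)/(a^2 - 12*a + 35)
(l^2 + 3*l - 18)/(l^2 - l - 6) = (l + 6)/(l + 2)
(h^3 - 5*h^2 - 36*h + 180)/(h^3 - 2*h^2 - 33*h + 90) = (h - 6)/(h - 3)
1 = 1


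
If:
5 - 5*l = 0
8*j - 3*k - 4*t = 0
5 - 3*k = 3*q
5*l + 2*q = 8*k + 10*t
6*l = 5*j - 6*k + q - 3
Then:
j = 92/183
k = -42/61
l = 1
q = 431/183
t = 557/366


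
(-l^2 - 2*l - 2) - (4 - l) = -l^2 - l - 6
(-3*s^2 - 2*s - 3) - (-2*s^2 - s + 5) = -s^2 - s - 8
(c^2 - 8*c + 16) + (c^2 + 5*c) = 2*c^2 - 3*c + 16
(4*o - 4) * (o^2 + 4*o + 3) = 4*o^3 + 12*o^2 - 4*o - 12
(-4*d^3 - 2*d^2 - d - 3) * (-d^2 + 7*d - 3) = 4*d^5 - 26*d^4 - d^3 + 2*d^2 - 18*d + 9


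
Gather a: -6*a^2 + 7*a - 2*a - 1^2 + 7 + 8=-6*a^2 + 5*a + 14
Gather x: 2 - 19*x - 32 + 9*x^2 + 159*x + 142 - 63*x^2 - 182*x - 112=-54*x^2 - 42*x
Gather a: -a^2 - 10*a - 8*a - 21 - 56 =-a^2 - 18*a - 77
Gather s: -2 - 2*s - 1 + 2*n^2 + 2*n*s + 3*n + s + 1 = 2*n^2 + 3*n + s*(2*n - 1) - 2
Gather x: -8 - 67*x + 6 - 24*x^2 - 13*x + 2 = -24*x^2 - 80*x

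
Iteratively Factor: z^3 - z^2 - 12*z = (z + 3)*(z^2 - 4*z) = z*(z + 3)*(z - 4)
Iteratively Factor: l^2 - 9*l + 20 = (l - 4)*(l - 5)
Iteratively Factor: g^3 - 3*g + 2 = (g + 2)*(g^2 - 2*g + 1) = (g - 1)*(g + 2)*(g - 1)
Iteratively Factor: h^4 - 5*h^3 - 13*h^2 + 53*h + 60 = (h + 1)*(h^3 - 6*h^2 - 7*h + 60) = (h + 1)*(h + 3)*(h^2 - 9*h + 20) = (h - 5)*(h + 1)*(h + 3)*(h - 4)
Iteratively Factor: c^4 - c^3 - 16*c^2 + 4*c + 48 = (c + 3)*(c^3 - 4*c^2 - 4*c + 16) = (c - 2)*(c + 3)*(c^2 - 2*c - 8) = (c - 2)*(c + 2)*(c + 3)*(c - 4)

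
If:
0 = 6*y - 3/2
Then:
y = 1/4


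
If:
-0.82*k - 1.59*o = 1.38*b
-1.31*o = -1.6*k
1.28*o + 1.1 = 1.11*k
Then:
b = 4.86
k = -2.43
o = -2.96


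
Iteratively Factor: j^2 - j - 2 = (j + 1)*(j - 2)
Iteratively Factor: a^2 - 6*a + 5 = (a - 5)*(a - 1)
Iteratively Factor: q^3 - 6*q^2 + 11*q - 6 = (q - 2)*(q^2 - 4*q + 3) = (q - 2)*(q - 1)*(q - 3)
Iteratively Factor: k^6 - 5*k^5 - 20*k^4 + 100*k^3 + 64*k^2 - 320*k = (k)*(k^5 - 5*k^4 - 20*k^3 + 100*k^2 + 64*k - 320) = k*(k + 4)*(k^4 - 9*k^3 + 16*k^2 + 36*k - 80) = k*(k - 2)*(k + 4)*(k^3 - 7*k^2 + 2*k + 40) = k*(k - 4)*(k - 2)*(k + 4)*(k^2 - 3*k - 10) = k*(k - 5)*(k - 4)*(k - 2)*(k + 4)*(k + 2)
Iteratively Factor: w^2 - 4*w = (w)*(w - 4)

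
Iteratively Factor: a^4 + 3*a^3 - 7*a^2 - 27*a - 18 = (a + 1)*(a^3 + 2*a^2 - 9*a - 18) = (a + 1)*(a + 2)*(a^2 - 9) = (a - 3)*(a + 1)*(a + 2)*(a + 3)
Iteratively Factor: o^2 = (o)*(o)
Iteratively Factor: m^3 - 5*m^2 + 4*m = (m)*(m^2 - 5*m + 4) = m*(m - 4)*(m - 1)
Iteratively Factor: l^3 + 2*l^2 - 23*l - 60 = (l + 4)*(l^2 - 2*l - 15) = (l - 5)*(l + 4)*(l + 3)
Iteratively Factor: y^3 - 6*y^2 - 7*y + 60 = (y + 3)*(y^2 - 9*y + 20) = (y - 5)*(y + 3)*(y - 4)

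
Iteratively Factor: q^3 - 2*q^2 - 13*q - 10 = (q + 2)*(q^2 - 4*q - 5) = (q - 5)*(q + 2)*(q + 1)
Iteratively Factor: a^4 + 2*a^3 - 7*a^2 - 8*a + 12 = (a - 2)*(a^3 + 4*a^2 + a - 6) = (a - 2)*(a + 2)*(a^2 + 2*a - 3) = (a - 2)*(a - 1)*(a + 2)*(a + 3)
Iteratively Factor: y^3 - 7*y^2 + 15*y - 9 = (y - 3)*(y^2 - 4*y + 3) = (y - 3)^2*(y - 1)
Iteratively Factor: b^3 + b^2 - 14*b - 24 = (b - 4)*(b^2 + 5*b + 6) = (b - 4)*(b + 3)*(b + 2)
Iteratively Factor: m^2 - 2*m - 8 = (m + 2)*(m - 4)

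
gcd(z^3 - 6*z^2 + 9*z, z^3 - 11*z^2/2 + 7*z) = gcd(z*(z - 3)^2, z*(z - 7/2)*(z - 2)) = z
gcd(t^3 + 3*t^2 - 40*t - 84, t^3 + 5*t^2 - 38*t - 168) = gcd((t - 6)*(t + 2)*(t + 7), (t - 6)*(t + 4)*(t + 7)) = t^2 + t - 42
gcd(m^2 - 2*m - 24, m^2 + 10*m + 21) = 1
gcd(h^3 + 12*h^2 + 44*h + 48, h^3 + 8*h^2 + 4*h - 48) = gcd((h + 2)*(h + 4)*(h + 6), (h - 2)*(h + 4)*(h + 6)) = h^2 + 10*h + 24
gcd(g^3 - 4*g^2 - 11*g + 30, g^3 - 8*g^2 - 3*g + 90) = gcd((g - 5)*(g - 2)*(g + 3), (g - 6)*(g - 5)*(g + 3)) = g^2 - 2*g - 15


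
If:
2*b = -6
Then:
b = -3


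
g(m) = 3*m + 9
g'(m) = 3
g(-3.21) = -0.63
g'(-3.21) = 3.00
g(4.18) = 21.54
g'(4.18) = 3.00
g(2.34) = 16.02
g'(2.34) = 3.00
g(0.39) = 10.17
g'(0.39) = 3.00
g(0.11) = 9.33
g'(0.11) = 3.00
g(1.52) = 13.56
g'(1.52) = 3.00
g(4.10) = 21.30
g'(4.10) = 3.00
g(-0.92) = 6.24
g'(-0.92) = 3.00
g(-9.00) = -18.00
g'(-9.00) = 3.00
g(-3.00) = 0.00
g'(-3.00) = 3.00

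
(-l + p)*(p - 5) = -l*p + 5*l + p^2 - 5*p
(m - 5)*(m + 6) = m^2 + m - 30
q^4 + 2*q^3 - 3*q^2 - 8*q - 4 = (q - 2)*(q + 1)^2*(q + 2)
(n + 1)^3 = n^3 + 3*n^2 + 3*n + 1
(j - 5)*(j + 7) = j^2 + 2*j - 35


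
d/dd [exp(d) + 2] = exp(d)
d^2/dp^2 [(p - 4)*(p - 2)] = 2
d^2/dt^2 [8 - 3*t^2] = -6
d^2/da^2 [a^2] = 2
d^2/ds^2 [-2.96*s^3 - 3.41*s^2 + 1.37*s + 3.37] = -17.76*s - 6.82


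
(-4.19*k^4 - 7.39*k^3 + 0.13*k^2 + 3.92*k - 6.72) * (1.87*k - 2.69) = -7.8353*k^5 - 2.5482*k^4 + 20.1222*k^3 + 6.9807*k^2 - 23.1112*k + 18.0768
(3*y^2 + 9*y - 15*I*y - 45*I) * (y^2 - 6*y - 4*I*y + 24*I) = 3*y^4 - 9*y^3 - 27*I*y^3 - 114*y^2 + 81*I*y^2 + 180*y + 486*I*y + 1080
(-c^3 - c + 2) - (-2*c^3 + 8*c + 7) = c^3 - 9*c - 5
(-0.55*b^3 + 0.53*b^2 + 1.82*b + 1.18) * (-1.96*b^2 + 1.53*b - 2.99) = 1.078*b^5 - 1.8803*b^4 - 1.1118*b^3 - 1.1129*b^2 - 3.6364*b - 3.5282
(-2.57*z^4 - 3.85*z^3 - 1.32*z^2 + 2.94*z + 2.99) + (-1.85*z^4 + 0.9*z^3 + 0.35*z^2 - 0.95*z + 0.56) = -4.42*z^4 - 2.95*z^3 - 0.97*z^2 + 1.99*z + 3.55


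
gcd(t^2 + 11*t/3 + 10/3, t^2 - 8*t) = 1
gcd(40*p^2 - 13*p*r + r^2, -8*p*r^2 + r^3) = 8*p - r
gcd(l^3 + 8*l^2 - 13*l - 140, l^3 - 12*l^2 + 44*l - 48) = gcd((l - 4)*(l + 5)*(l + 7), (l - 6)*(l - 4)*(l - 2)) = l - 4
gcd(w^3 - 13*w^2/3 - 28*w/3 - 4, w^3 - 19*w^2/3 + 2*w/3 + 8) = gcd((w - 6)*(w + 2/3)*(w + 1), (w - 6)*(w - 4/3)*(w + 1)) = w^2 - 5*w - 6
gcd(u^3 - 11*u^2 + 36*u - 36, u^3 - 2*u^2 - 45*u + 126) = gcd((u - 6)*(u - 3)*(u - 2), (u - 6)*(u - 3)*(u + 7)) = u^2 - 9*u + 18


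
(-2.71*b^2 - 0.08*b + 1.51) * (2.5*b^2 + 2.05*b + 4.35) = -6.775*b^4 - 5.7555*b^3 - 8.1775*b^2 + 2.7475*b + 6.5685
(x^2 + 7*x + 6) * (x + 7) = x^3 + 14*x^2 + 55*x + 42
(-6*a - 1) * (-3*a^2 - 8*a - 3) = 18*a^3 + 51*a^2 + 26*a + 3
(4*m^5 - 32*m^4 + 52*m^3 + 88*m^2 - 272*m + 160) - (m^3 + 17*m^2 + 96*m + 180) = 4*m^5 - 32*m^4 + 51*m^3 + 71*m^2 - 368*m - 20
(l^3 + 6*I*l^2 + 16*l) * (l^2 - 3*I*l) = l^5 + 3*I*l^4 + 34*l^3 - 48*I*l^2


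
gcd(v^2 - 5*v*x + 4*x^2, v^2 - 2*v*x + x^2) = -v + x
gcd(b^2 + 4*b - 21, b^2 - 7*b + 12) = b - 3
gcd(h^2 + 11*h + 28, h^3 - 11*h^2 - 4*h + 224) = h + 4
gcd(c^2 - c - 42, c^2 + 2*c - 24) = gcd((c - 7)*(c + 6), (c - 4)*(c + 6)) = c + 6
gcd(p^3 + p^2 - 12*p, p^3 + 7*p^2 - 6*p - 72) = p^2 + p - 12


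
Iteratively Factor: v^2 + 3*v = (v + 3)*(v)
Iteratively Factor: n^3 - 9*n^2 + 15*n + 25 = (n - 5)*(n^2 - 4*n - 5) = (n - 5)*(n + 1)*(n - 5)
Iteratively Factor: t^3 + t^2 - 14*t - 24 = (t + 3)*(t^2 - 2*t - 8) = (t - 4)*(t + 3)*(t + 2)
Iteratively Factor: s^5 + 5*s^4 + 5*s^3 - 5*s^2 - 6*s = (s + 1)*(s^4 + 4*s^3 + s^2 - 6*s) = (s - 1)*(s + 1)*(s^3 + 5*s^2 + 6*s) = (s - 1)*(s + 1)*(s + 3)*(s^2 + 2*s) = (s - 1)*(s + 1)*(s + 2)*(s + 3)*(s)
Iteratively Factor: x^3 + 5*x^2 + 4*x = (x + 4)*(x^2 + x) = (x + 1)*(x + 4)*(x)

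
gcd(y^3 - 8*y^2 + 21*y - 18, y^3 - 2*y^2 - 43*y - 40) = 1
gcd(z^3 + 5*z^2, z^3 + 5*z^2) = z^3 + 5*z^2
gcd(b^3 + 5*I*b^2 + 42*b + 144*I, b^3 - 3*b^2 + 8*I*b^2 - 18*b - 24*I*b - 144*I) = b + 8*I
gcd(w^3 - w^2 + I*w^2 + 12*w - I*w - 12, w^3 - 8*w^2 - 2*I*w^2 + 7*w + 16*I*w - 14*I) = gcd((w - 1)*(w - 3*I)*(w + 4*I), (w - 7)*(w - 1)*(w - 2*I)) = w - 1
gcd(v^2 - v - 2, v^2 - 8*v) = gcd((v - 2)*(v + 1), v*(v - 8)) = 1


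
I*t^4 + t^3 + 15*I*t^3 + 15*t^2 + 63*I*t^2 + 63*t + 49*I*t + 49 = (t + 7)^2*(t - I)*(I*t + I)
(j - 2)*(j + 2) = j^2 - 4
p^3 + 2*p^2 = p^2*(p + 2)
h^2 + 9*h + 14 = (h + 2)*(h + 7)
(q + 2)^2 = q^2 + 4*q + 4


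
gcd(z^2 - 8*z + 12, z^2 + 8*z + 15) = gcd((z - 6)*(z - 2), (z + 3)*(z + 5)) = 1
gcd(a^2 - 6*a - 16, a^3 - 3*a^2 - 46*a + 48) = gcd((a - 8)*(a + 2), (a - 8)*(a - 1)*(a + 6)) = a - 8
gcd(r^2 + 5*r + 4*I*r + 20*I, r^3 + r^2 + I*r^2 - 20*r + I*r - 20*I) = r + 5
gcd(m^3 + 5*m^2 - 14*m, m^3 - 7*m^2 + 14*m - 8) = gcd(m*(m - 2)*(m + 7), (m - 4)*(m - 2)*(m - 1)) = m - 2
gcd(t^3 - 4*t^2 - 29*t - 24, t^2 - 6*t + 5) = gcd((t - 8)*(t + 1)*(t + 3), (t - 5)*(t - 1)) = 1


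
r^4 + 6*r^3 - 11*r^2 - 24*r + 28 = (r - 2)*(r - 1)*(r + 2)*(r + 7)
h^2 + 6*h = h*(h + 6)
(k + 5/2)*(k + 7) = k^2 + 19*k/2 + 35/2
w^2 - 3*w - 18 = (w - 6)*(w + 3)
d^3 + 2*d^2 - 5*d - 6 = (d - 2)*(d + 1)*(d + 3)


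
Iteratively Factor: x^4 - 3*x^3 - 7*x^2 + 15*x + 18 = (x + 2)*(x^3 - 5*x^2 + 3*x + 9) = (x + 1)*(x + 2)*(x^2 - 6*x + 9) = (x - 3)*(x + 1)*(x + 2)*(x - 3)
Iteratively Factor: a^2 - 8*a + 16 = (a - 4)*(a - 4)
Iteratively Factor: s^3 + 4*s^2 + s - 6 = (s - 1)*(s^2 + 5*s + 6) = (s - 1)*(s + 2)*(s + 3)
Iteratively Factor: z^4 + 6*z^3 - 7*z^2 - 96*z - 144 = (z - 4)*(z^3 + 10*z^2 + 33*z + 36) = (z - 4)*(z + 4)*(z^2 + 6*z + 9) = (z - 4)*(z + 3)*(z + 4)*(z + 3)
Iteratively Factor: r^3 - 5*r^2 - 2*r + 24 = (r - 3)*(r^2 - 2*r - 8) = (r - 4)*(r - 3)*(r + 2)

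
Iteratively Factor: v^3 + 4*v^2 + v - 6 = (v + 3)*(v^2 + v - 2) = (v - 1)*(v + 3)*(v + 2)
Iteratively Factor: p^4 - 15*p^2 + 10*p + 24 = (p - 2)*(p^3 + 2*p^2 - 11*p - 12) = (p - 3)*(p - 2)*(p^2 + 5*p + 4) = (p - 3)*(p - 2)*(p + 4)*(p + 1)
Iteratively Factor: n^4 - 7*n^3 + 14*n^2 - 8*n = (n - 4)*(n^3 - 3*n^2 + 2*n) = n*(n - 4)*(n^2 - 3*n + 2) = n*(n - 4)*(n - 2)*(n - 1)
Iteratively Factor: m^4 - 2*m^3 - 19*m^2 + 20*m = (m + 4)*(m^3 - 6*m^2 + 5*m) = m*(m + 4)*(m^2 - 6*m + 5) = m*(m - 5)*(m + 4)*(m - 1)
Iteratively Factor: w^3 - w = (w)*(w^2 - 1) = w*(w + 1)*(w - 1)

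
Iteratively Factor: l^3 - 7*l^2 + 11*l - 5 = (l - 1)*(l^2 - 6*l + 5) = (l - 5)*(l - 1)*(l - 1)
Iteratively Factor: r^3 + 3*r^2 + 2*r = (r + 1)*(r^2 + 2*r) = r*(r + 1)*(r + 2)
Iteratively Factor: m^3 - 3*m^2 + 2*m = (m - 1)*(m^2 - 2*m) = (m - 2)*(m - 1)*(m)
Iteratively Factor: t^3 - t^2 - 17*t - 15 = (t + 3)*(t^2 - 4*t - 5) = (t - 5)*(t + 3)*(t + 1)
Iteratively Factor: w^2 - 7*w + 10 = (w - 2)*(w - 5)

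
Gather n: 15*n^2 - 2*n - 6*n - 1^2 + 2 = 15*n^2 - 8*n + 1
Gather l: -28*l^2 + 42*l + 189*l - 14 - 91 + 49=-28*l^2 + 231*l - 56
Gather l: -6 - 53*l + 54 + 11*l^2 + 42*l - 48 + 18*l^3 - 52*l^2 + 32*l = 18*l^3 - 41*l^2 + 21*l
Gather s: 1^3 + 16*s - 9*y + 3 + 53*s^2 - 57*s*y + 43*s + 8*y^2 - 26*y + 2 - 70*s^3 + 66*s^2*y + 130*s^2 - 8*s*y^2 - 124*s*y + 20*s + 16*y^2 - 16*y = -70*s^3 + s^2*(66*y + 183) + s*(-8*y^2 - 181*y + 79) + 24*y^2 - 51*y + 6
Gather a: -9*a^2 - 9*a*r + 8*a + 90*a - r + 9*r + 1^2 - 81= -9*a^2 + a*(98 - 9*r) + 8*r - 80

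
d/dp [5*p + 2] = 5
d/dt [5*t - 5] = 5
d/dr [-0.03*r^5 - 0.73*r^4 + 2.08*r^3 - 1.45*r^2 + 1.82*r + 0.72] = -0.15*r^4 - 2.92*r^3 + 6.24*r^2 - 2.9*r + 1.82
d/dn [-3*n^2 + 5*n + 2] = 5 - 6*n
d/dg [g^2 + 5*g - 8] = 2*g + 5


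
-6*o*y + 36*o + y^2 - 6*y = (-6*o + y)*(y - 6)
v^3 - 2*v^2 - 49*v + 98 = (v - 7)*(v - 2)*(v + 7)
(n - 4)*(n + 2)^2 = n^3 - 12*n - 16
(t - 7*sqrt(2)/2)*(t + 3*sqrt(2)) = t^2 - sqrt(2)*t/2 - 21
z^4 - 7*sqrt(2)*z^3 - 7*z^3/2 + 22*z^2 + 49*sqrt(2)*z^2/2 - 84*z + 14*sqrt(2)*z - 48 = (z - 4)*(z + 1/2)*(z - 4*sqrt(2))*(z - 3*sqrt(2))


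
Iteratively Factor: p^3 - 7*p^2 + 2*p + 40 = (p - 4)*(p^2 - 3*p - 10) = (p - 5)*(p - 4)*(p + 2)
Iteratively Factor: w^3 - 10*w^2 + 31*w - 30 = (w - 3)*(w^2 - 7*w + 10) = (w - 3)*(w - 2)*(w - 5)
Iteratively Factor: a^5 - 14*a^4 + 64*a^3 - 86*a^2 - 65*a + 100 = (a - 4)*(a^4 - 10*a^3 + 24*a^2 + 10*a - 25) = (a - 4)*(a + 1)*(a^3 - 11*a^2 + 35*a - 25) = (a - 5)*(a - 4)*(a + 1)*(a^2 - 6*a + 5) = (a - 5)^2*(a - 4)*(a + 1)*(a - 1)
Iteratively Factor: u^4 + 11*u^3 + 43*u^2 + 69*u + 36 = (u + 3)*(u^3 + 8*u^2 + 19*u + 12) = (u + 3)*(u + 4)*(u^2 + 4*u + 3) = (u + 1)*(u + 3)*(u + 4)*(u + 3)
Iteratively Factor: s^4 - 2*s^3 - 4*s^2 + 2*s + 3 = (s + 1)*(s^3 - 3*s^2 - s + 3) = (s + 1)^2*(s^2 - 4*s + 3) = (s - 1)*(s + 1)^2*(s - 3)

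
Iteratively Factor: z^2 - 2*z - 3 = (z - 3)*(z + 1)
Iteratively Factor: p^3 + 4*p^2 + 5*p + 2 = (p + 1)*(p^2 + 3*p + 2) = (p + 1)^2*(p + 2)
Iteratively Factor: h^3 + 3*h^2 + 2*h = (h + 1)*(h^2 + 2*h) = (h + 1)*(h + 2)*(h)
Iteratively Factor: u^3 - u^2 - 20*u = (u)*(u^2 - u - 20) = u*(u + 4)*(u - 5)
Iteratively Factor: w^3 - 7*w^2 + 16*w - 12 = (w - 2)*(w^2 - 5*w + 6) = (w - 2)^2*(w - 3)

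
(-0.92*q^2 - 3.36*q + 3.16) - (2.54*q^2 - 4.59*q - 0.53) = -3.46*q^2 + 1.23*q + 3.69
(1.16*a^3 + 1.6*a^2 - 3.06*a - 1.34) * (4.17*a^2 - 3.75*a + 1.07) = 4.8372*a^5 + 2.322*a^4 - 17.519*a^3 + 7.5992*a^2 + 1.7508*a - 1.4338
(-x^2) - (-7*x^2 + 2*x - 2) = 6*x^2 - 2*x + 2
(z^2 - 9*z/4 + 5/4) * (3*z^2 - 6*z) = 3*z^4 - 51*z^3/4 + 69*z^2/4 - 15*z/2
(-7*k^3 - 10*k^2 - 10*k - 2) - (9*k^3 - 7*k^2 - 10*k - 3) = -16*k^3 - 3*k^2 + 1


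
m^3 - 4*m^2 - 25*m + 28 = (m - 7)*(m - 1)*(m + 4)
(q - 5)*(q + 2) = q^2 - 3*q - 10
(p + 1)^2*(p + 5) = p^3 + 7*p^2 + 11*p + 5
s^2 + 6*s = s*(s + 6)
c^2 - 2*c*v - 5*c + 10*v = (c - 5)*(c - 2*v)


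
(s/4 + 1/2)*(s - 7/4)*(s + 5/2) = s^3/4 + 11*s^2/16 - 23*s/32 - 35/16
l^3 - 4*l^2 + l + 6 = (l - 3)*(l - 2)*(l + 1)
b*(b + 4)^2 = b^3 + 8*b^2 + 16*b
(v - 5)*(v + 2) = v^2 - 3*v - 10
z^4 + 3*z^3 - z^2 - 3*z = z*(z - 1)*(z + 1)*(z + 3)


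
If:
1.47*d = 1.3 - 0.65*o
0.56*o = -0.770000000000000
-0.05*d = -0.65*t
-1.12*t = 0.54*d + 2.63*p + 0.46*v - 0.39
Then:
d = 1.49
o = -1.38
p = -0.174904942965779*v - 0.207010941258633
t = 0.11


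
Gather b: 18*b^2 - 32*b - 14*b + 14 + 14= 18*b^2 - 46*b + 28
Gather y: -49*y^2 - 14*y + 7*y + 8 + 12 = -49*y^2 - 7*y + 20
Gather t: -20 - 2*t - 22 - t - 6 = -3*t - 48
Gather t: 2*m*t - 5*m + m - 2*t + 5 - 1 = -4*m + t*(2*m - 2) + 4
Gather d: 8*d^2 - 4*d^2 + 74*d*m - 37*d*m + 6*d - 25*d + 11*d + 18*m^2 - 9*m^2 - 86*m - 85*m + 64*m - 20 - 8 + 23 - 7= 4*d^2 + d*(37*m - 8) + 9*m^2 - 107*m - 12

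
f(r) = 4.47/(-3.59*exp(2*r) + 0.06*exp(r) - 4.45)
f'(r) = 4.47*(7.18*exp(2*r) - 0.06*exp(r))/(-3.59*exp(2*r) + 0.06*exp(r) - 4.45)^2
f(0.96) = -0.16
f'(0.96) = 0.26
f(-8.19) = -1.00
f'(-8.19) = -0.00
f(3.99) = -0.00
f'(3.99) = 0.00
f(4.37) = -0.00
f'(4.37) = 0.00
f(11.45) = -0.00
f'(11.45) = 0.00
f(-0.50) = -0.78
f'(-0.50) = 0.35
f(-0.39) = -0.74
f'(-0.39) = 0.40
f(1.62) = -0.05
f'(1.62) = 0.09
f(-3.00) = -1.00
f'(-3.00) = 0.00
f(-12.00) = -1.00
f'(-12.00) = 0.00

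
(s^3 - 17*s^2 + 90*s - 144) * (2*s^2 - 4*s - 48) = 2*s^5 - 38*s^4 + 200*s^3 + 168*s^2 - 3744*s + 6912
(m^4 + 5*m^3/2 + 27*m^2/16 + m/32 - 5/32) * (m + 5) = m^5 + 15*m^4/2 + 227*m^3/16 + 271*m^2/32 - 25/32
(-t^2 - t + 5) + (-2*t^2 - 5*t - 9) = -3*t^2 - 6*t - 4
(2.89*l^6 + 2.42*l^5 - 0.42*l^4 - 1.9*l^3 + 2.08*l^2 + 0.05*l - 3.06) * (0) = 0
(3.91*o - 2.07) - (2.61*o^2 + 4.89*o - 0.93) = -2.61*o^2 - 0.98*o - 1.14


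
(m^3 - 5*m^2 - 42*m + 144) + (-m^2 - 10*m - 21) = m^3 - 6*m^2 - 52*m + 123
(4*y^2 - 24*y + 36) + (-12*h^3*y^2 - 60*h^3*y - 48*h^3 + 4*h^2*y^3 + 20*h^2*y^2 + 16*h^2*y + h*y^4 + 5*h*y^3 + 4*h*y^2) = -12*h^3*y^2 - 60*h^3*y - 48*h^3 + 4*h^2*y^3 + 20*h^2*y^2 + 16*h^2*y + h*y^4 + 5*h*y^3 + 4*h*y^2 + 4*y^2 - 24*y + 36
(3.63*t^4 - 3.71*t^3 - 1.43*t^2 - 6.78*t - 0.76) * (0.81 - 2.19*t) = -7.9497*t^5 + 11.0652*t^4 + 0.1266*t^3 + 13.6899*t^2 - 3.8274*t - 0.6156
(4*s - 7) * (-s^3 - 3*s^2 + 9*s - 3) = -4*s^4 - 5*s^3 + 57*s^2 - 75*s + 21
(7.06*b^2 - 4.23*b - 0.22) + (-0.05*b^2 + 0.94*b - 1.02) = 7.01*b^2 - 3.29*b - 1.24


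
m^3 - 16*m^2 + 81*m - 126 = (m - 7)*(m - 6)*(m - 3)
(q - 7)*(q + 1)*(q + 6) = q^3 - 43*q - 42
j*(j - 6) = j^2 - 6*j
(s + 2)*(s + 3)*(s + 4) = s^3 + 9*s^2 + 26*s + 24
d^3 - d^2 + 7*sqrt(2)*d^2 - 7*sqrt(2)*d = d*(d - 1)*(d + 7*sqrt(2))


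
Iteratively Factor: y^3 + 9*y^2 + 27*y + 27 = (y + 3)*(y^2 + 6*y + 9) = (y + 3)^2*(y + 3)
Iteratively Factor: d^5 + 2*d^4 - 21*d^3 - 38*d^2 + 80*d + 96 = (d + 3)*(d^4 - d^3 - 18*d^2 + 16*d + 32) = (d + 3)*(d + 4)*(d^3 - 5*d^2 + 2*d + 8) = (d - 2)*(d + 3)*(d + 4)*(d^2 - 3*d - 4) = (d - 2)*(d + 1)*(d + 3)*(d + 4)*(d - 4)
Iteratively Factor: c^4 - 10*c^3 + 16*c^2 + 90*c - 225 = (c - 3)*(c^3 - 7*c^2 - 5*c + 75) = (c - 3)*(c + 3)*(c^2 - 10*c + 25) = (c - 5)*(c - 3)*(c + 3)*(c - 5)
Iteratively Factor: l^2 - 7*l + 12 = (l - 4)*(l - 3)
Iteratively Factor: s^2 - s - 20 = (s + 4)*(s - 5)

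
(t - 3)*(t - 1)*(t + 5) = t^3 + t^2 - 17*t + 15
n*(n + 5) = n^2 + 5*n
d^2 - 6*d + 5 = (d - 5)*(d - 1)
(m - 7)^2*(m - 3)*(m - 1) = m^4 - 18*m^3 + 108*m^2 - 238*m + 147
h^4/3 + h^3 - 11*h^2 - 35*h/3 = h*(h/3 + 1/3)*(h - 5)*(h + 7)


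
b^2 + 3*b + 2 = (b + 1)*(b + 2)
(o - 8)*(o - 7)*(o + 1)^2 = o^4 - 13*o^3 + 27*o^2 + 97*o + 56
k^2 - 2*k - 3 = (k - 3)*(k + 1)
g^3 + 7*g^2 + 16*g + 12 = (g + 2)^2*(g + 3)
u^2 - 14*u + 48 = (u - 8)*(u - 6)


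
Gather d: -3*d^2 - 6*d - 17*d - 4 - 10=-3*d^2 - 23*d - 14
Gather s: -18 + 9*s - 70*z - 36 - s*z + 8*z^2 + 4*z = s*(9 - z) + 8*z^2 - 66*z - 54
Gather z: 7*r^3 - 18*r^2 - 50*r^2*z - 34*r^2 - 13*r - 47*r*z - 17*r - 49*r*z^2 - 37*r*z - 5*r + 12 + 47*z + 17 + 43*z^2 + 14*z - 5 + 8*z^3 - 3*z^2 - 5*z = 7*r^3 - 52*r^2 - 35*r + 8*z^3 + z^2*(40 - 49*r) + z*(-50*r^2 - 84*r + 56) + 24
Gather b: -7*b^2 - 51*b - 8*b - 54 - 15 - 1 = -7*b^2 - 59*b - 70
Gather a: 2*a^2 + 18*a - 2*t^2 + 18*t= 2*a^2 + 18*a - 2*t^2 + 18*t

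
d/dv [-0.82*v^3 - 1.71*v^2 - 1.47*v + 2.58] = -2.46*v^2 - 3.42*v - 1.47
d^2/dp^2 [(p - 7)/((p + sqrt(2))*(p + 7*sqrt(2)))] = 2*(p^3 - 21*p^2 - 168*sqrt(2)*p - 42*p - 798 - 112*sqrt(2))/(p^6 + 24*sqrt(2)*p^5 + 426*p^4 + 1696*sqrt(2)*p^3 + 5964*p^2 + 4704*sqrt(2)*p + 2744)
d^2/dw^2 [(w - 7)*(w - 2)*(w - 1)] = 6*w - 20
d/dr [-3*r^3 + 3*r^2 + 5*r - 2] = -9*r^2 + 6*r + 5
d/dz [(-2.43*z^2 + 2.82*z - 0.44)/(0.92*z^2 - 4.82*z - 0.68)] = (9.1182*z^2 + 4.1144*z - 4.0384)/(0.8464*z^4 - 8.8688*z^3 + 21.9812*z^2 + 6.5552*z + 0.4624)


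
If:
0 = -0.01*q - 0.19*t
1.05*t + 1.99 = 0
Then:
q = 36.01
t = -1.90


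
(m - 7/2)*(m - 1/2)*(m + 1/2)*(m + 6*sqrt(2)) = m^4 - 7*m^3/2 + 6*sqrt(2)*m^3 - 21*sqrt(2)*m^2 - m^2/4 - 3*sqrt(2)*m/2 + 7*m/8 + 21*sqrt(2)/4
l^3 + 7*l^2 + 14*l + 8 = (l + 1)*(l + 2)*(l + 4)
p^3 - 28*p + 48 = (p - 4)*(p - 2)*(p + 6)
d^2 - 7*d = d*(d - 7)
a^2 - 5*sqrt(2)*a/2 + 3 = (a - 3*sqrt(2)/2)*(a - sqrt(2))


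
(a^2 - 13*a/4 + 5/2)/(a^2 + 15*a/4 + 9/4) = (4*a^2 - 13*a + 10)/(4*a^2 + 15*a + 9)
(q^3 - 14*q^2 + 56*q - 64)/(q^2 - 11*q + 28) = (q^2 - 10*q + 16)/(q - 7)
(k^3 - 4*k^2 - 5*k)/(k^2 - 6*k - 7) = k*(k - 5)/(k - 7)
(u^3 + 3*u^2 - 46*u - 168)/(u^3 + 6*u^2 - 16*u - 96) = (u - 7)/(u - 4)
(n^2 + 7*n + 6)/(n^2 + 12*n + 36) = (n + 1)/(n + 6)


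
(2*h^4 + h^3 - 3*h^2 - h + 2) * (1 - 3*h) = -6*h^5 - h^4 + 10*h^3 - 7*h + 2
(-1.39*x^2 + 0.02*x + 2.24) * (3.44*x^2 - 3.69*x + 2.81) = -4.7816*x^4 + 5.1979*x^3 + 3.7259*x^2 - 8.2094*x + 6.2944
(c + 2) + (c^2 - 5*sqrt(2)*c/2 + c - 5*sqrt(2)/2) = c^2 - 5*sqrt(2)*c/2 + 2*c - 5*sqrt(2)/2 + 2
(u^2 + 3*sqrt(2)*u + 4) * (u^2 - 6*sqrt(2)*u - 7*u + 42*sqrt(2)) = u^4 - 7*u^3 - 3*sqrt(2)*u^3 - 32*u^2 + 21*sqrt(2)*u^2 - 24*sqrt(2)*u + 224*u + 168*sqrt(2)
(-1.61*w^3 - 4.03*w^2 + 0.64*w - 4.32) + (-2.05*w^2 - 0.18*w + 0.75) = -1.61*w^3 - 6.08*w^2 + 0.46*w - 3.57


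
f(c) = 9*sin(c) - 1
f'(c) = 9*cos(c)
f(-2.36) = -7.34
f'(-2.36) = -6.39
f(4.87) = -9.89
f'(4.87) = 1.41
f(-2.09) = -8.81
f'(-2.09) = -4.47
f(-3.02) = -2.09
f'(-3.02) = -8.93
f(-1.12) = -9.10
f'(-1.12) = 3.92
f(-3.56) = 2.66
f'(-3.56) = -8.22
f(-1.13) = -9.14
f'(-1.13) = 3.84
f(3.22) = -1.70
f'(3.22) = -8.97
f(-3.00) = -2.27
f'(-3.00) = -8.91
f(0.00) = -1.00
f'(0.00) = 9.00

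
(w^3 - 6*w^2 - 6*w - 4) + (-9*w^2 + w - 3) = w^3 - 15*w^2 - 5*w - 7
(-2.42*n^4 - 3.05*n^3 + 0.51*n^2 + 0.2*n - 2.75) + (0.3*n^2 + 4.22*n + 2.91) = -2.42*n^4 - 3.05*n^3 + 0.81*n^2 + 4.42*n + 0.16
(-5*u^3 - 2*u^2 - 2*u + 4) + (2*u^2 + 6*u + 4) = -5*u^3 + 4*u + 8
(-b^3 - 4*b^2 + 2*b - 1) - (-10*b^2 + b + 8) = -b^3 + 6*b^2 + b - 9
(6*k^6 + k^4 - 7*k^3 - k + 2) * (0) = 0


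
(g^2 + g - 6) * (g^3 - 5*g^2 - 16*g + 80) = g^5 - 4*g^4 - 27*g^3 + 94*g^2 + 176*g - 480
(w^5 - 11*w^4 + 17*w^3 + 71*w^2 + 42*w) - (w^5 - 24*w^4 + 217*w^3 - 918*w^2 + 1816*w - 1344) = 13*w^4 - 200*w^3 + 989*w^2 - 1774*w + 1344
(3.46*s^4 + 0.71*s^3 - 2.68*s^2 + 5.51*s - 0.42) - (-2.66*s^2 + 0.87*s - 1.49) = 3.46*s^4 + 0.71*s^3 - 0.02*s^2 + 4.64*s + 1.07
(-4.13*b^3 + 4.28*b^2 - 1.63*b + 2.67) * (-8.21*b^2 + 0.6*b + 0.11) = 33.9073*b^5 - 37.6168*b^4 + 15.496*b^3 - 22.4279*b^2 + 1.4227*b + 0.2937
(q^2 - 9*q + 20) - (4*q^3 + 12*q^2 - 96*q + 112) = -4*q^3 - 11*q^2 + 87*q - 92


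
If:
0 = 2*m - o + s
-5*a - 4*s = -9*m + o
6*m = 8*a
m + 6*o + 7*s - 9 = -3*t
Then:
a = 45/143 - 15*t/143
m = 60/143 - 20*t/143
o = 159/143 - 53*t/143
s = 3/11 - t/11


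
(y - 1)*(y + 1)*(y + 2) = y^3 + 2*y^2 - y - 2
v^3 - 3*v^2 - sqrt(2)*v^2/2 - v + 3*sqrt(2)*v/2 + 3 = (v - 3)*(v - sqrt(2))*(v + sqrt(2)/2)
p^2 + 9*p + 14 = (p + 2)*(p + 7)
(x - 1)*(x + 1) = x^2 - 1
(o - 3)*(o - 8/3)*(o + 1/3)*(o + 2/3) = o^4 - 14*o^3/3 + 23*o^2/9 + 182*o/27 + 16/9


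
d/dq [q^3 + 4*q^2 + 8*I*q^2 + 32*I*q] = 3*q^2 + q*(8 + 16*I) + 32*I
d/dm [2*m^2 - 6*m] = 4*m - 6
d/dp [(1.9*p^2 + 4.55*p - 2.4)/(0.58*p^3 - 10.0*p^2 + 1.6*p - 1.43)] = (-1.102*p^4 - 5.278*p^3 + 52.716*p^2 - 53.434*p - 2.6665)/(0.3364*p^6 - 11.6*p^5 + 101.856*p^4 - 33.6588*p^3 + 31.16*p^2 - 4.576*p + 2.0449)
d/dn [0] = 0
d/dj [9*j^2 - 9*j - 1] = 18*j - 9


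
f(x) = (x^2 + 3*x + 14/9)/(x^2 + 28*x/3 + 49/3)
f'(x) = (-2*x - 28/3)*(x^2 + 3*x + 14/9)/(x^2 + 28*x/3 + 49/3)^2 + (2*x + 3)/(x^2 + 28*x/3 + 49/3) = 19/(3*(x^2 + 14*x + 49))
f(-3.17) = -0.65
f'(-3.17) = 0.43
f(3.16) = 0.38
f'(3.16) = 0.06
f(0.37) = 0.14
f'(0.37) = 0.12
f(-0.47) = 0.03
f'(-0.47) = 0.15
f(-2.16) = -0.31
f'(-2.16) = 0.27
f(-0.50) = 0.03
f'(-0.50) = 0.15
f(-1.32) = -0.12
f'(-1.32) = 0.20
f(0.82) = 0.19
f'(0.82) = 0.10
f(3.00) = 0.37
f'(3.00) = 0.06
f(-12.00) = 2.27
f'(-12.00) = 0.25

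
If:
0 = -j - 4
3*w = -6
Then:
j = -4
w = -2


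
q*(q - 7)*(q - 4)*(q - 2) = q^4 - 13*q^3 + 50*q^2 - 56*q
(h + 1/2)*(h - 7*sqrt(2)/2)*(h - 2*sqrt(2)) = h^3 - 11*sqrt(2)*h^2/2 + h^2/2 - 11*sqrt(2)*h/4 + 14*h + 7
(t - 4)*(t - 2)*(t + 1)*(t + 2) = t^4 - 3*t^3 - 8*t^2 + 12*t + 16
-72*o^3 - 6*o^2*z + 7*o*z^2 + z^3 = (-3*o + z)*(4*o + z)*(6*o + z)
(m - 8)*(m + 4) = m^2 - 4*m - 32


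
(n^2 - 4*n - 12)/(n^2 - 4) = (n - 6)/(n - 2)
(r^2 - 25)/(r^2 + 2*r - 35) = (r + 5)/(r + 7)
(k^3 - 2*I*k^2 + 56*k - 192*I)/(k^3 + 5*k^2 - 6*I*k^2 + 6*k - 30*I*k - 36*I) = (k^2 + 4*I*k + 32)/(k^2 + 5*k + 6)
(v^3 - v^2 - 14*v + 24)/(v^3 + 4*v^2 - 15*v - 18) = (v^2 + 2*v - 8)/(v^2 + 7*v + 6)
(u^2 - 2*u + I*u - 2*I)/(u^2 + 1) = (u - 2)/(u - I)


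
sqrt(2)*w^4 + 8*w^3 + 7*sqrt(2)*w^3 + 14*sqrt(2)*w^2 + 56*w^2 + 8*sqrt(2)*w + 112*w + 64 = (w + 2)*(w + 4)*(w + 4*sqrt(2))*(sqrt(2)*w + sqrt(2))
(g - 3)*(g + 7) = g^2 + 4*g - 21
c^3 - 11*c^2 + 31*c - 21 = (c - 7)*(c - 3)*(c - 1)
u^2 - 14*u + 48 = (u - 8)*(u - 6)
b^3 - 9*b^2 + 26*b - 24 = (b - 4)*(b - 3)*(b - 2)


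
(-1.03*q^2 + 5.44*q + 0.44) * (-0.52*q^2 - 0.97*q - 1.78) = 0.5356*q^4 - 1.8297*q^3 - 3.6722*q^2 - 10.11*q - 0.7832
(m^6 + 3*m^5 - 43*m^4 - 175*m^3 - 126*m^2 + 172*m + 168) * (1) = m^6 + 3*m^5 - 43*m^4 - 175*m^3 - 126*m^2 + 172*m + 168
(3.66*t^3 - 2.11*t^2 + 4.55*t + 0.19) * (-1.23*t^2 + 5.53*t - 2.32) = -4.5018*t^5 + 22.8351*t^4 - 25.756*t^3 + 29.823*t^2 - 9.5053*t - 0.4408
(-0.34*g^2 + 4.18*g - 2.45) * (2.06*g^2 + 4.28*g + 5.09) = -0.7004*g^4 + 7.1556*g^3 + 11.1128*g^2 + 10.7902*g - 12.4705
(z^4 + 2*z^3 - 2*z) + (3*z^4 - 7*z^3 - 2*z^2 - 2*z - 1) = 4*z^4 - 5*z^3 - 2*z^2 - 4*z - 1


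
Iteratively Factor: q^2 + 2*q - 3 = (q - 1)*(q + 3)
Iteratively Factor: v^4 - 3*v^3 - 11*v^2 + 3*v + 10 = (v + 2)*(v^3 - 5*v^2 - v + 5) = (v - 5)*(v + 2)*(v^2 - 1) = (v - 5)*(v - 1)*(v + 2)*(v + 1)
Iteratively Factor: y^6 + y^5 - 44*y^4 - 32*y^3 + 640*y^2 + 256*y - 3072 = (y + 4)*(y^5 - 3*y^4 - 32*y^3 + 96*y^2 + 256*y - 768) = (y - 4)*(y + 4)*(y^4 + y^3 - 28*y^2 - 16*y + 192) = (y - 4)*(y - 3)*(y + 4)*(y^3 + 4*y^2 - 16*y - 64) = (y - 4)*(y - 3)*(y + 4)^2*(y^2 - 16) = (y - 4)^2*(y - 3)*(y + 4)^2*(y + 4)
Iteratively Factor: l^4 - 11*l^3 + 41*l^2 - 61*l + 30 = (l - 1)*(l^3 - 10*l^2 + 31*l - 30) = (l - 2)*(l - 1)*(l^2 - 8*l + 15) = (l - 5)*(l - 2)*(l - 1)*(l - 3)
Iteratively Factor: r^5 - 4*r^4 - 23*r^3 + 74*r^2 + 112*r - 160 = (r - 1)*(r^4 - 3*r^3 - 26*r^2 + 48*r + 160) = (r - 1)*(r + 4)*(r^3 - 7*r^2 + 2*r + 40) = (r - 1)*(r + 2)*(r + 4)*(r^2 - 9*r + 20) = (r - 4)*(r - 1)*(r + 2)*(r + 4)*(r - 5)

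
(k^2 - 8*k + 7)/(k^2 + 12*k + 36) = (k^2 - 8*k + 7)/(k^2 + 12*k + 36)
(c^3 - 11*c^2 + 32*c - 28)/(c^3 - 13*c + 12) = (c^3 - 11*c^2 + 32*c - 28)/(c^3 - 13*c + 12)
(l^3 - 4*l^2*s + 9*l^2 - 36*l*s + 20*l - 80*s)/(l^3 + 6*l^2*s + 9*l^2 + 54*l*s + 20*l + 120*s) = (l - 4*s)/(l + 6*s)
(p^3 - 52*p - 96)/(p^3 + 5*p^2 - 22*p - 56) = (p^2 - 2*p - 48)/(p^2 + 3*p - 28)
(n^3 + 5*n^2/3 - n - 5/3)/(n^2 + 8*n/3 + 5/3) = n - 1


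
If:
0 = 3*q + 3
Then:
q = -1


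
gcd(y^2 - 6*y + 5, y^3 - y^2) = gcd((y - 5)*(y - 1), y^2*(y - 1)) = y - 1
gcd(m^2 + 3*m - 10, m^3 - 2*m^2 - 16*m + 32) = m - 2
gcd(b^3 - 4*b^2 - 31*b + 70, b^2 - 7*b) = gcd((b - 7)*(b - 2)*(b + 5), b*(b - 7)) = b - 7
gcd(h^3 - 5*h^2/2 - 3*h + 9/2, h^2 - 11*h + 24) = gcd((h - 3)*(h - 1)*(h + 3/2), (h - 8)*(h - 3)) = h - 3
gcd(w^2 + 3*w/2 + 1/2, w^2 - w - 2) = w + 1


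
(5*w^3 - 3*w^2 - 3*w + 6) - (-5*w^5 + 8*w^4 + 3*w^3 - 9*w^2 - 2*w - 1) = 5*w^5 - 8*w^4 + 2*w^3 + 6*w^2 - w + 7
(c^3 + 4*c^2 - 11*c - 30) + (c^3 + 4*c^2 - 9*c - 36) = 2*c^3 + 8*c^2 - 20*c - 66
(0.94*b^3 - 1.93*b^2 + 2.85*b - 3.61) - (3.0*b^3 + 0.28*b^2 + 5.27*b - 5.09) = -2.06*b^3 - 2.21*b^2 - 2.42*b + 1.48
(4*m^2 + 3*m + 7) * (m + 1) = 4*m^3 + 7*m^2 + 10*m + 7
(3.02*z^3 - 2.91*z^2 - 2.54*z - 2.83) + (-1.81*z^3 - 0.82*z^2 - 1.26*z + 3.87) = 1.21*z^3 - 3.73*z^2 - 3.8*z + 1.04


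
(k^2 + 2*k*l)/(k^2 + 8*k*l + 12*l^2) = k/(k + 6*l)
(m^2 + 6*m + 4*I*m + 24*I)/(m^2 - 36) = (m + 4*I)/(m - 6)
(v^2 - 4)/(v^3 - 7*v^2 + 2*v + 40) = (v - 2)/(v^2 - 9*v + 20)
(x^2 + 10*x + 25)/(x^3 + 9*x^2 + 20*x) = (x + 5)/(x*(x + 4))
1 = 1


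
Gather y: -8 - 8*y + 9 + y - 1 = -7*y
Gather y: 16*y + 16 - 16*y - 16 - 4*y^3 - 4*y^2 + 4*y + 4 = -4*y^3 - 4*y^2 + 4*y + 4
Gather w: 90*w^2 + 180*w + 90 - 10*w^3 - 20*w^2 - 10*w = -10*w^3 + 70*w^2 + 170*w + 90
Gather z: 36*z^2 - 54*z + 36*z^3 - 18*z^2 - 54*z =36*z^3 + 18*z^2 - 108*z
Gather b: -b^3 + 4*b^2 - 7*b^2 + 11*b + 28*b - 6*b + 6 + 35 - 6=-b^3 - 3*b^2 + 33*b + 35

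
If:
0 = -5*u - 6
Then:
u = -6/5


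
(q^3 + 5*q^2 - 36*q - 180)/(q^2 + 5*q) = q - 36/q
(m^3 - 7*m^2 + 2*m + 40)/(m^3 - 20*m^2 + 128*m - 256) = (m^2 - 3*m - 10)/(m^2 - 16*m + 64)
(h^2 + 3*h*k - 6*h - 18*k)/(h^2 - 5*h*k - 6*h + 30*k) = (h + 3*k)/(h - 5*k)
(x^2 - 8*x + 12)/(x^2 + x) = (x^2 - 8*x + 12)/(x*(x + 1))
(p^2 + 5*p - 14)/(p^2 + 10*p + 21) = (p - 2)/(p + 3)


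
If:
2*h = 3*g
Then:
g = 2*h/3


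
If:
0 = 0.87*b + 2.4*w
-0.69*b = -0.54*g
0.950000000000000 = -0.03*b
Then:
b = -31.67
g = -40.46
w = 11.48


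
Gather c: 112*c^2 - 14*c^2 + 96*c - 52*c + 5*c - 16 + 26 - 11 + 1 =98*c^2 + 49*c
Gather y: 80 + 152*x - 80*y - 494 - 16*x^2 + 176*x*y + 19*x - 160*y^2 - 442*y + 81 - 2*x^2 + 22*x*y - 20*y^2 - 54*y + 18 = -18*x^2 + 171*x - 180*y^2 + y*(198*x - 576) - 315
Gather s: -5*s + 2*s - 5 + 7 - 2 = -3*s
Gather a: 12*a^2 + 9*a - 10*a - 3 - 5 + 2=12*a^2 - a - 6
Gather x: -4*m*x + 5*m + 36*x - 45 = 5*m + x*(36 - 4*m) - 45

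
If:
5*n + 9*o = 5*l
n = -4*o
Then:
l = -11*o/5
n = -4*o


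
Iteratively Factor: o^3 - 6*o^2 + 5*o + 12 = (o - 4)*(o^2 - 2*o - 3) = (o - 4)*(o - 3)*(o + 1)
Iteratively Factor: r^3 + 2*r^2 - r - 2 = (r - 1)*(r^2 + 3*r + 2) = (r - 1)*(r + 2)*(r + 1)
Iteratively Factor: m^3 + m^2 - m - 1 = (m + 1)*(m^2 - 1) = (m + 1)^2*(m - 1)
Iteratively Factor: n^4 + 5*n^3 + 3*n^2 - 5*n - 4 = (n + 1)*(n^3 + 4*n^2 - n - 4) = (n + 1)^2*(n^2 + 3*n - 4) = (n + 1)^2*(n + 4)*(n - 1)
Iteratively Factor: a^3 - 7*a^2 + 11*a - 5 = (a - 1)*(a^2 - 6*a + 5) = (a - 1)^2*(a - 5)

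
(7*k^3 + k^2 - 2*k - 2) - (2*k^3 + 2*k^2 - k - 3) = 5*k^3 - k^2 - k + 1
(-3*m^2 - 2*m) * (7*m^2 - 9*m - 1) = -21*m^4 + 13*m^3 + 21*m^2 + 2*m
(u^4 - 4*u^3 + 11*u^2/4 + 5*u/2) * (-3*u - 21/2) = -3*u^5 + 3*u^4/2 + 135*u^3/4 - 291*u^2/8 - 105*u/4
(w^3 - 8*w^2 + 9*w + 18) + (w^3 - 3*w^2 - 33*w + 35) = 2*w^3 - 11*w^2 - 24*w + 53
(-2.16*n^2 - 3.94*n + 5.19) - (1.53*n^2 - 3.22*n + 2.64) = -3.69*n^2 - 0.72*n + 2.55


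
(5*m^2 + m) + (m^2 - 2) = 6*m^2 + m - 2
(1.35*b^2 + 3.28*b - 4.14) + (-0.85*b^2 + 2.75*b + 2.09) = 0.5*b^2 + 6.03*b - 2.05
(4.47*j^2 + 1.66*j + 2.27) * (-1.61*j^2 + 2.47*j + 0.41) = -7.1967*j^4 + 8.3683*j^3 + 2.2782*j^2 + 6.2875*j + 0.9307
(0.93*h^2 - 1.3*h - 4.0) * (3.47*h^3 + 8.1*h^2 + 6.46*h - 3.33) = 3.2271*h^5 + 3.022*h^4 - 18.4022*h^3 - 43.8949*h^2 - 21.511*h + 13.32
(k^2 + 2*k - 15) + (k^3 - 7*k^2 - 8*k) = k^3 - 6*k^2 - 6*k - 15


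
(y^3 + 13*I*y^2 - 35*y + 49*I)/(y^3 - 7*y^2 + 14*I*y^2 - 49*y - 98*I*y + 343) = (y - I)/(y - 7)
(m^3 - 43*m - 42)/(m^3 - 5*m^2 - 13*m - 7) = (m + 6)/(m + 1)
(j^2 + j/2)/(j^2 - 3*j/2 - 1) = j/(j - 2)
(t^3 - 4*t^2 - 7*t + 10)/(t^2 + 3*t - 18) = (t^3 - 4*t^2 - 7*t + 10)/(t^2 + 3*t - 18)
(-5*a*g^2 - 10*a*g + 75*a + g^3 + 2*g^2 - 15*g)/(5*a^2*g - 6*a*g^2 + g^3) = (-g^2 - 2*g + 15)/(g*(a - g))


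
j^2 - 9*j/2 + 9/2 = (j - 3)*(j - 3/2)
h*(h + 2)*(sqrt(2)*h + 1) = sqrt(2)*h^3 + h^2 + 2*sqrt(2)*h^2 + 2*h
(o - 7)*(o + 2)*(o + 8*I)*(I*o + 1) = I*o^4 - 7*o^3 - 5*I*o^3 + 35*o^2 - 6*I*o^2 + 98*o - 40*I*o - 112*I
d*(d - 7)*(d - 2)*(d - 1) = d^4 - 10*d^3 + 23*d^2 - 14*d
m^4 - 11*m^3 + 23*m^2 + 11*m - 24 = (m - 8)*(m - 3)*(m - 1)*(m + 1)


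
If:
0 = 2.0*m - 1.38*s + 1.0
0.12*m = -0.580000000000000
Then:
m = -4.83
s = -6.28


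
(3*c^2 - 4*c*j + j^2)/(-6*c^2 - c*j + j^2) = (-c + j)/(2*c + j)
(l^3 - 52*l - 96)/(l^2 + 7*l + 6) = (l^2 - 6*l - 16)/(l + 1)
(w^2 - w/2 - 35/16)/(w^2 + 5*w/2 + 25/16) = (4*w - 7)/(4*w + 5)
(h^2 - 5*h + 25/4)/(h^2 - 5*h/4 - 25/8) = 2*(2*h - 5)/(4*h + 5)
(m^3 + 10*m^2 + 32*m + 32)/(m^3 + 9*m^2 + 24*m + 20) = (m^2 + 8*m + 16)/(m^2 + 7*m + 10)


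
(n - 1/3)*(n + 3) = n^2 + 8*n/3 - 1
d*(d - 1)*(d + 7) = d^3 + 6*d^2 - 7*d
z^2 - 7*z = z*(z - 7)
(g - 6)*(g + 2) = g^2 - 4*g - 12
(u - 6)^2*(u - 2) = u^3 - 14*u^2 + 60*u - 72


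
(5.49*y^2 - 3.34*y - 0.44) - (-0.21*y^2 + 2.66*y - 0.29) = 5.7*y^2 - 6.0*y - 0.15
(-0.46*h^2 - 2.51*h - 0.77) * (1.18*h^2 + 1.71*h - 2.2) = -0.5428*h^4 - 3.7484*h^3 - 4.1887*h^2 + 4.2053*h + 1.694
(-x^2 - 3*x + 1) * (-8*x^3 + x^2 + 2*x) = 8*x^5 + 23*x^4 - 13*x^3 - 5*x^2 + 2*x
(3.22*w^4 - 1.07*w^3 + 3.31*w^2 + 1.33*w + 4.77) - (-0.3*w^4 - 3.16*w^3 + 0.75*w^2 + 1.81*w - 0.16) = 3.52*w^4 + 2.09*w^3 + 2.56*w^2 - 0.48*w + 4.93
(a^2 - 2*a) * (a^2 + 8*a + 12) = a^4 + 6*a^3 - 4*a^2 - 24*a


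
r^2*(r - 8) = r^3 - 8*r^2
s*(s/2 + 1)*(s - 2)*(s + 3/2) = s^4/2 + 3*s^3/4 - 2*s^2 - 3*s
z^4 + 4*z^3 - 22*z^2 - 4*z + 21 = (z - 3)*(z - 1)*(z + 1)*(z + 7)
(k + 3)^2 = k^2 + 6*k + 9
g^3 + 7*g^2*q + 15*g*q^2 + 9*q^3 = (g + q)*(g + 3*q)^2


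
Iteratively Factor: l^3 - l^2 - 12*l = (l + 3)*(l^2 - 4*l) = (l - 4)*(l + 3)*(l)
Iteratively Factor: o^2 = (o)*(o)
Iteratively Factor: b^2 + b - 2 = (b + 2)*(b - 1)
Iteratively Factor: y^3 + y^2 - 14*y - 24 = (y + 3)*(y^2 - 2*y - 8) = (y + 2)*(y + 3)*(y - 4)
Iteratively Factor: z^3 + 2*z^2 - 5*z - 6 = (z + 3)*(z^2 - z - 2) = (z + 1)*(z + 3)*(z - 2)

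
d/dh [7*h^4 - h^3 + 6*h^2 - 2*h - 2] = 28*h^3 - 3*h^2 + 12*h - 2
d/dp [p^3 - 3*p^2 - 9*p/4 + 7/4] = 3*p^2 - 6*p - 9/4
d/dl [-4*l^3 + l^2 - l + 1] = -12*l^2 + 2*l - 1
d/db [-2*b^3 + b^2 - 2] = 2*b*(1 - 3*b)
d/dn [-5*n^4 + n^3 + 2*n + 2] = -20*n^3 + 3*n^2 + 2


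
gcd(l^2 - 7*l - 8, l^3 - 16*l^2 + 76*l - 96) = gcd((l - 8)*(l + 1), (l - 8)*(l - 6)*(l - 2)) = l - 8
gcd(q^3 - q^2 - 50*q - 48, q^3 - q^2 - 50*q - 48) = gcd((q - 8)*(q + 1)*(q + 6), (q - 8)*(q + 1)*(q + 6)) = q^3 - q^2 - 50*q - 48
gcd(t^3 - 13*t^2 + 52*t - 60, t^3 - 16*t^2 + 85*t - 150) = t^2 - 11*t + 30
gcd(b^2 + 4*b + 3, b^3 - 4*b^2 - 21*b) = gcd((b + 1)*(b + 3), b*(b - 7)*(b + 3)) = b + 3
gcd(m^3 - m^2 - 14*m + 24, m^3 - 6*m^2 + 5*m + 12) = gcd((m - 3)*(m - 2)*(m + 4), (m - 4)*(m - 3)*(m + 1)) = m - 3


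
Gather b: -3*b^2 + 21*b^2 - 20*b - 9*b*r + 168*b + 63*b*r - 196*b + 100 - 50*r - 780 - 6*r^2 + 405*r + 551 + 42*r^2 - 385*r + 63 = 18*b^2 + b*(54*r - 48) + 36*r^2 - 30*r - 66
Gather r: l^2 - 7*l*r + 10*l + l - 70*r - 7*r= l^2 + 11*l + r*(-7*l - 77)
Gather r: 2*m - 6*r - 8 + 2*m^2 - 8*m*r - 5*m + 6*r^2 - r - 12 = 2*m^2 - 3*m + 6*r^2 + r*(-8*m - 7) - 20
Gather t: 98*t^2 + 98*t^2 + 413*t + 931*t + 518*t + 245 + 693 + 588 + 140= 196*t^2 + 1862*t + 1666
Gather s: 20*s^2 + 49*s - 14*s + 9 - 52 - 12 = 20*s^2 + 35*s - 55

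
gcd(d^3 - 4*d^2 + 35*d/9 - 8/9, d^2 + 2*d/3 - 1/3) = d - 1/3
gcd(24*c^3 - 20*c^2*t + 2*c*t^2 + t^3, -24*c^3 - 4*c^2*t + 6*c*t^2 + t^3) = -12*c^2 + 4*c*t + t^2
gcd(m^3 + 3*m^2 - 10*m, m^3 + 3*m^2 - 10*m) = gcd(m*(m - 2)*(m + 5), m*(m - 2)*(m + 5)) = m^3 + 3*m^2 - 10*m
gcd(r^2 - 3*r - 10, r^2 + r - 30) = r - 5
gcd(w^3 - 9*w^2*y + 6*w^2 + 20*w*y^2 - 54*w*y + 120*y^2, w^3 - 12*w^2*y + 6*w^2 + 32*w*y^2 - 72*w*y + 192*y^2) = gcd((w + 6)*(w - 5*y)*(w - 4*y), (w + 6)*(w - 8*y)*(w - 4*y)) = -w^2 + 4*w*y - 6*w + 24*y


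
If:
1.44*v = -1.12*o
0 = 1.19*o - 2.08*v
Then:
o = 0.00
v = 0.00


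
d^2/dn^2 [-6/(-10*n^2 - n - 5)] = 12*(-100*n^2 - 10*n + (20*n + 1)^2 - 50)/(10*n^2 + n + 5)^3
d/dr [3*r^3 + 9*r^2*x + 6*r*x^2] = 9*r^2 + 18*r*x + 6*x^2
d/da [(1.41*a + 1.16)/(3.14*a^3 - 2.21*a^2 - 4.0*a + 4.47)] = (-8.8548*a^3 - 7.8111*a^2 + 5.1272*a + 10.9427)/(9.8596*a^6 - 13.8788*a^5 - 20.2359*a^4 + 45.7516*a^3 - 3.7574*a^2 - 35.76*a + 19.9809)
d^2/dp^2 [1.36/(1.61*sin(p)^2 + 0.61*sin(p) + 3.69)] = (-14.101024*sin(p)^4 - 4.006968*sin(p)^3 + 52.963976*sin(p)^2 + 11.07516*sin(p) - 15.147136)/(1.61*sin(p)^2 + 0.61*sin(p) + 3.69)^3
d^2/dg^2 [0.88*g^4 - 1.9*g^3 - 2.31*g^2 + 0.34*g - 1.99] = 10.56*g^2 - 11.4*g - 4.62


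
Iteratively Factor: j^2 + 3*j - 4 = (j - 1)*(j + 4)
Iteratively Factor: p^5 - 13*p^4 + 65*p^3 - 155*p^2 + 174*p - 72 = (p - 2)*(p^4 - 11*p^3 + 43*p^2 - 69*p + 36) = (p - 4)*(p - 2)*(p^3 - 7*p^2 + 15*p - 9) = (p - 4)*(p - 3)*(p - 2)*(p^2 - 4*p + 3) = (p - 4)*(p - 3)^2*(p - 2)*(p - 1)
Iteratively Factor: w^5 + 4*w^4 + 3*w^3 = (w)*(w^4 + 4*w^3 + 3*w^2) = w*(w + 3)*(w^3 + w^2) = w^2*(w + 3)*(w^2 + w) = w^3*(w + 3)*(w + 1)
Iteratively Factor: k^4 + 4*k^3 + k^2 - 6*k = (k - 1)*(k^3 + 5*k^2 + 6*k) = k*(k - 1)*(k^2 + 5*k + 6) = k*(k - 1)*(k + 3)*(k + 2)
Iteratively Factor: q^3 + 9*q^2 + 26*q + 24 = (q + 3)*(q^2 + 6*q + 8) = (q + 2)*(q + 3)*(q + 4)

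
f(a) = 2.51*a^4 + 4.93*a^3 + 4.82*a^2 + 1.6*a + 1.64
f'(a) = 10.04*a^3 + 14.79*a^2 + 9.64*a + 1.6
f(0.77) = 8.86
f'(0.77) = 22.38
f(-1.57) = 7.18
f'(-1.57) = -15.93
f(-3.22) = 151.70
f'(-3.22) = -211.29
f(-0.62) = 1.70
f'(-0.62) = -1.08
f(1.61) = 54.15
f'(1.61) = 97.36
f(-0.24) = 1.47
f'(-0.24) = -0.00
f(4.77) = 1953.41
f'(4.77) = 1473.75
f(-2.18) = 26.67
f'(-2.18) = -53.14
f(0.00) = 1.64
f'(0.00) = 1.60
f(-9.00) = 13251.80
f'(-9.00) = -6206.33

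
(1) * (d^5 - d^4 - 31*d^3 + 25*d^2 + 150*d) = d^5 - d^4 - 31*d^3 + 25*d^2 + 150*d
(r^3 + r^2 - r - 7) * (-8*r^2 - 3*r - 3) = -8*r^5 - 11*r^4 + 2*r^3 + 56*r^2 + 24*r + 21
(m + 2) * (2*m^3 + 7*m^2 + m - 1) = 2*m^4 + 11*m^3 + 15*m^2 + m - 2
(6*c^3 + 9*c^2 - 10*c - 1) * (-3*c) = -18*c^4 - 27*c^3 + 30*c^2 + 3*c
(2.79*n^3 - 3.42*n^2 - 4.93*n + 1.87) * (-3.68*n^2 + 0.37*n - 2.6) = -10.2672*n^5 + 13.6179*n^4 + 9.623*n^3 + 0.186299999999999*n^2 + 13.5099*n - 4.862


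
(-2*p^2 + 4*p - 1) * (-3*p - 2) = 6*p^3 - 8*p^2 - 5*p + 2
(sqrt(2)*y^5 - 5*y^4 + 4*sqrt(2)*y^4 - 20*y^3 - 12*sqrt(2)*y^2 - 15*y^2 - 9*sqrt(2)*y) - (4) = sqrt(2)*y^5 - 5*y^4 + 4*sqrt(2)*y^4 - 20*y^3 - 12*sqrt(2)*y^2 - 15*y^2 - 9*sqrt(2)*y - 4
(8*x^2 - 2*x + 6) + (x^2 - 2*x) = 9*x^2 - 4*x + 6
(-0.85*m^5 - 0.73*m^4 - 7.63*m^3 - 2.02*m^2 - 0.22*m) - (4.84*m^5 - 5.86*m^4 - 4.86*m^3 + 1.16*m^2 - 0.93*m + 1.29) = -5.69*m^5 + 5.13*m^4 - 2.77*m^3 - 3.18*m^2 + 0.71*m - 1.29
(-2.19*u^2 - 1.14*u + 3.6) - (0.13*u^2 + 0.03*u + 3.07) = -2.32*u^2 - 1.17*u + 0.53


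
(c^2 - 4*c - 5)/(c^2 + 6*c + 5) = (c - 5)/(c + 5)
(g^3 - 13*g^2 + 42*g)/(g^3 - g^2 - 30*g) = (g - 7)/(g + 5)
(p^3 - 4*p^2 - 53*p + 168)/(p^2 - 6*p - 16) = (p^2 + 4*p - 21)/(p + 2)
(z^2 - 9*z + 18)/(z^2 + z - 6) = (z^2 - 9*z + 18)/(z^2 + z - 6)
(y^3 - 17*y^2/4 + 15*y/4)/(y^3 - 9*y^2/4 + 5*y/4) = (y - 3)/(y - 1)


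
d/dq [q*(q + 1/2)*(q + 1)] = 3*q^2 + 3*q + 1/2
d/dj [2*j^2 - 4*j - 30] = 4*j - 4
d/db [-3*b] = -3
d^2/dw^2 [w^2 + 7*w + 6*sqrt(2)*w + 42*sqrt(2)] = 2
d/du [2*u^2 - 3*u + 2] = 4*u - 3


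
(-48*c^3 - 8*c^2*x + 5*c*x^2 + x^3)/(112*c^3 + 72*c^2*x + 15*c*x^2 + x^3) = (-3*c + x)/(7*c + x)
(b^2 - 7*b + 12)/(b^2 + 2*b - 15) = (b - 4)/(b + 5)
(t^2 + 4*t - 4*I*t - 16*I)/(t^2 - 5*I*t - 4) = (t + 4)/(t - I)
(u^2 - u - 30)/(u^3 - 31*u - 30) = 1/(u + 1)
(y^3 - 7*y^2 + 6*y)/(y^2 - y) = y - 6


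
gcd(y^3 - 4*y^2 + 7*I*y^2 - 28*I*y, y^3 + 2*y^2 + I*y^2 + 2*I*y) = y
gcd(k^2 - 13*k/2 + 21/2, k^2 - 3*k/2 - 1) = 1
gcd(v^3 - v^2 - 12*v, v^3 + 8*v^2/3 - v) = v^2 + 3*v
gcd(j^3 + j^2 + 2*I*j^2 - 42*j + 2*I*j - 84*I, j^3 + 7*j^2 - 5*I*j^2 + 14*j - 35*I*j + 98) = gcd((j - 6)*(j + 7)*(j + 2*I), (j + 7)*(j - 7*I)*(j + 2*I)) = j^2 + j*(7 + 2*I) + 14*I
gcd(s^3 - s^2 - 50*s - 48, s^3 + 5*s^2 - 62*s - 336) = s^2 - 2*s - 48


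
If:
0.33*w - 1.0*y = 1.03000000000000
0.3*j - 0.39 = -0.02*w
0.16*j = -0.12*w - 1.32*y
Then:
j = 1.16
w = 2.11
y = -0.33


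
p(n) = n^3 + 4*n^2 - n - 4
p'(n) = 3*n^2 + 8*n - 1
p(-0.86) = -0.82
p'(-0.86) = -5.66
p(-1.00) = 0.00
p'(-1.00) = -6.00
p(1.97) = 17.20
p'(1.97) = 26.40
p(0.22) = -4.02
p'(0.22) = 0.91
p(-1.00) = 0.00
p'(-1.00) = -6.00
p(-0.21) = -3.62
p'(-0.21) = -2.55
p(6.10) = 365.72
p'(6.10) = 159.43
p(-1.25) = 1.55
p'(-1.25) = -6.31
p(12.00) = 2288.00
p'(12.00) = 527.00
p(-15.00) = -2464.00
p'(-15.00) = 554.00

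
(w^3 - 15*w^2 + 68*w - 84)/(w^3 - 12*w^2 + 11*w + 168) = (w^2 - 8*w + 12)/(w^2 - 5*w - 24)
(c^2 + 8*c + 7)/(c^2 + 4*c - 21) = (c + 1)/(c - 3)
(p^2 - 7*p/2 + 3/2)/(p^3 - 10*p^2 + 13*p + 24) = (p - 1/2)/(p^2 - 7*p - 8)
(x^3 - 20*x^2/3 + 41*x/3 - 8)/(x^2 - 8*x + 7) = (x^2 - 17*x/3 + 8)/(x - 7)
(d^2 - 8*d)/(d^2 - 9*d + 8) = d/(d - 1)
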